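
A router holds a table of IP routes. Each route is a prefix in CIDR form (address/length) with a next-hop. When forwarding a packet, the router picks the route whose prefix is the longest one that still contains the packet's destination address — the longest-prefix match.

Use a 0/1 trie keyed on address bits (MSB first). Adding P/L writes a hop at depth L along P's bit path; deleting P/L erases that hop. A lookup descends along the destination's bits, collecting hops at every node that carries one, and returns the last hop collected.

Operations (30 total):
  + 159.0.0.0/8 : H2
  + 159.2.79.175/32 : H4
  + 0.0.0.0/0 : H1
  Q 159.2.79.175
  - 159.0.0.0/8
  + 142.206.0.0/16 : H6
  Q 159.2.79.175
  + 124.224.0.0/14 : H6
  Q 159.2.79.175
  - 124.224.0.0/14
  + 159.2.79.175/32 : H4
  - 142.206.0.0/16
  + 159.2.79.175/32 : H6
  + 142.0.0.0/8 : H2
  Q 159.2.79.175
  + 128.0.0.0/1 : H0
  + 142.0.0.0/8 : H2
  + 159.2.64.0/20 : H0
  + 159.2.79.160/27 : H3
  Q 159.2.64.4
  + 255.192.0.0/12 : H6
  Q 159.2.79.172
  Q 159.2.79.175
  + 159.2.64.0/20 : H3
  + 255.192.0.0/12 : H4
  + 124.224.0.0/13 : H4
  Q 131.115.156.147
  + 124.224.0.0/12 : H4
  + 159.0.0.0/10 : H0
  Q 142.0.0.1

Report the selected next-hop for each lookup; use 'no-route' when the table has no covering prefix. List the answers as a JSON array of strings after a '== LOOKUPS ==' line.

Process each operation:
  add 159.0.0.0/8 -> H2 at depth 8
  add 159.2.79.175/32 -> H4 at depth 32
  add 0.0.0.0/0 -> H1 at depth 0
  Q 159.2.79.175: descend 10011111000000100100111110101111 ; hops seen [H1,H2,H4] ; pick H4
  del 159.0.0.0/8 (clear depth 8)
  add 142.206.0.0/16 -> H6 at depth 16
  Q 159.2.79.175: descend 10011111000000100100111110101111 ; hops seen [H1,H4] ; pick H4
  add 124.224.0.0/14 -> H6 at depth 14
  Q 159.2.79.175: descend 10011111000000100100111110101111 ; hops seen [H1,H4] ; pick H4
  del 124.224.0.0/14 (clear depth 14)
  add 159.2.79.175/32 -> H4 at depth 32
  del 142.206.0.0/16 (clear depth 16)
  add 159.2.79.175/32 -> H6 at depth 32
  add 142.0.0.0/8 -> H2 at depth 8
  Q 159.2.79.175: descend 10011111000000100100111110101111 ; hops seen [H1,H6] ; pick H6
  add 128.0.0.0/1 -> H0 at depth 1
  add 142.0.0.0/8 -> H2 at depth 8
  add 159.2.64.0/20 -> H0 at depth 20
  add 159.2.79.160/27 -> H3 at depth 27
  Q 159.2.64.4: descend 10011111000000100100 ; hops seen [H1,H0,H0] ; pick H0
  add 255.192.0.0/12 -> H6 at depth 12
  Q 159.2.79.172: descend 100111110000001001001111101011 ; hops seen [H1,H0,H0,H3] ; pick H3
  Q 159.2.79.175: descend 10011111000000100100111110101111 ; hops seen [H1,H0,H0,H3,H6] ; pick H6
  add 159.2.64.0/20 -> H3 at depth 20
  add 255.192.0.0/12 -> H4 at depth 12
  add 124.224.0.0/13 -> H4 at depth 13
  Q 131.115.156.147: descend 1000 ; hops seen [H1,H0] ; pick H0
  add 124.224.0.0/12 -> H4 at depth 12
  add 159.0.0.0/10 -> H0 at depth 10
  Q 142.0.0.1: descend 10001110 ; hops seen [H1,H0,H2] ; pick H2

== LOOKUPS ==
["H4","H4","H4","H6","H0","H3","H6","H0","H2"]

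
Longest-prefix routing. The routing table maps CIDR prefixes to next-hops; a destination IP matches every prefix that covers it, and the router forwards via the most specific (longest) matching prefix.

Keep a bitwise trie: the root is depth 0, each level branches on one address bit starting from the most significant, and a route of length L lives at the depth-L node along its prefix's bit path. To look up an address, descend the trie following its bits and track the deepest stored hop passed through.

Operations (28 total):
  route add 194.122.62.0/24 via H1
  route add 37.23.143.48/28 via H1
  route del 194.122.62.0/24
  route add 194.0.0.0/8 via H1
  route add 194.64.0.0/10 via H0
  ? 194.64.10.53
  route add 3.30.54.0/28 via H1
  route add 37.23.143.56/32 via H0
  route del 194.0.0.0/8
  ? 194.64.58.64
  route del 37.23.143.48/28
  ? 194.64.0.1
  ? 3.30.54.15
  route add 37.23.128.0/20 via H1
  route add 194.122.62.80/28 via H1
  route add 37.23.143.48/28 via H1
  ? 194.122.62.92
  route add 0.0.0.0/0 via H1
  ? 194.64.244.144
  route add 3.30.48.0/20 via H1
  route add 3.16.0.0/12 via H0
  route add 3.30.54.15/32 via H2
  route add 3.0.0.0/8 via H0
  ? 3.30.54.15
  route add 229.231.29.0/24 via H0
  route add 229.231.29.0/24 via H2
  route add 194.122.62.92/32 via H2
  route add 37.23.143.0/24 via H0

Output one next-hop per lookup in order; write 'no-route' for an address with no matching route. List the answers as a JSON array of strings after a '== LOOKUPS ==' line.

Process each operation:
  + 194.122.62.0/24 (H1) depth=24
  + 37.23.143.48/28 (H1) depth=28
  - 194.122.62.0/24 clear@24
  + 194.0.0.0/8 (H1) depth=8
  + 194.64.0.0/10 (H0) depth=10
  Q 194.64.10.53: descend 1100001001 ; hops seen [H1,H0] ; pick H0
  + 3.30.54.0/28 (H1) depth=28
  + 37.23.143.56/32 (H0) depth=32
  - 194.0.0.0/8 clear@8
  Q 194.64.58.64: descend 1100001001 ; hops seen [H0] ; pick H0
  - 37.23.143.48/28 clear@28
  Q 194.64.0.1: descend 1100001001 ; hops seen [H0] ; pick H0
  Q 3.30.54.15: descend 0000001100011110001101100000 ; hops seen [H1] ; pick H1
  + 37.23.128.0/20 (H1) depth=20
  + 194.122.62.80/28 (H1) depth=28
  + 37.23.143.48/28 (H1) depth=28
  Q 194.122.62.92: descend 1100001001111010001111100101 ; hops seen [H0,H1] ; pick H1
  + 0.0.0.0/0 (H1) depth=0
  Q 194.64.244.144: descend 1100001001 ; hops seen [H1,H0] ; pick H0
  + 3.30.48.0/20 (H1) depth=20
  + 3.16.0.0/12 (H0) depth=12
  + 3.30.54.15/32 (H2) depth=32
  + 3.0.0.0/8 (H0) depth=8
  Q 3.30.54.15: descend 00000011000111100011011000001111 ; hops seen [H1,H0,H0,H1,H1,H2] ; pick H2
  + 229.231.29.0/24 (H0) depth=24
  + 229.231.29.0/24 (H2) depth=24
  + 194.122.62.92/32 (H2) depth=32
  + 37.23.143.0/24 (H0) depth=24

== LOOKUPS ==
["H0","H0","H0","H1","H1","H0","H2"]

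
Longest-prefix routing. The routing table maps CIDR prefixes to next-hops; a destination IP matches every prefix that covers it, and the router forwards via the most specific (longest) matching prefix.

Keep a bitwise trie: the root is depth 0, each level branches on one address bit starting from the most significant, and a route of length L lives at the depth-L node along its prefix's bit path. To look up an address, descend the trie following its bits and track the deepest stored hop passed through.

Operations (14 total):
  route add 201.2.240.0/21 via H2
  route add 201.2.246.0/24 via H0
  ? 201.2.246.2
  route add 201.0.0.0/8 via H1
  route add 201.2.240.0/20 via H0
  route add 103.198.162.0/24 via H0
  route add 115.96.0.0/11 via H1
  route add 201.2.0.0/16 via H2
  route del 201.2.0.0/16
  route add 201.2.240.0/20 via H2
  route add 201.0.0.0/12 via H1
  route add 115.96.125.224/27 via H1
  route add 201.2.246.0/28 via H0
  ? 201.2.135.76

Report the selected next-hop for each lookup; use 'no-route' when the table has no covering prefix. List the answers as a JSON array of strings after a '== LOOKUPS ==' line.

Trace:
  add 201.2.240.0/21 -> H2 at depth 21
  add 201.2.246.0/24 -> H0 at depth 24
  ? 201.2.246.2  path d0:-→d1:-→d2:-→d3:-→d4:-→d5:-→d6:-→d7:-→d8:-→d9:-→d10:-→d11:-→d12:-→d13:-→d14:-→d15:-→d16:-→d17:-→d18:-→d19:-→d20:-→d21:H2→d22:-→d23:-→d24:H0  best=H0
  add 201.0.0.0/8 -> H1 at depth 8
  add 201.2.240.0/20 -> H0 at depth 20
  add 103.198.162.0/24 -> H0 at depth 24
  add 115.96.0.0/11 -> H1 at depth 11
  add 201.2.0.0/16 -> H2 at depth 16
  del 201.2.0.0/16 (clear depth 16)
  add 201.2.240.0/20 -> H2 at depth 20
  add 201.0.0.0/12 -> H1 at depth 12
  add 115.96.125.224/27 -> H1 at depth 27
  add 201.2.246.0/28 -> H0 at depth 28
  ? 201.2.135.76  path d0:-→d1:-→d2:-→d3:-→d4:-→d5:-→d6:-→d7:-→d8:H1→d9:-→d10:-→d11:-→d12:H1→d13:-→d14:-→d15:-→d16:-→d17:-  best=H1

== LOOKUPS ==
["H0","H1"]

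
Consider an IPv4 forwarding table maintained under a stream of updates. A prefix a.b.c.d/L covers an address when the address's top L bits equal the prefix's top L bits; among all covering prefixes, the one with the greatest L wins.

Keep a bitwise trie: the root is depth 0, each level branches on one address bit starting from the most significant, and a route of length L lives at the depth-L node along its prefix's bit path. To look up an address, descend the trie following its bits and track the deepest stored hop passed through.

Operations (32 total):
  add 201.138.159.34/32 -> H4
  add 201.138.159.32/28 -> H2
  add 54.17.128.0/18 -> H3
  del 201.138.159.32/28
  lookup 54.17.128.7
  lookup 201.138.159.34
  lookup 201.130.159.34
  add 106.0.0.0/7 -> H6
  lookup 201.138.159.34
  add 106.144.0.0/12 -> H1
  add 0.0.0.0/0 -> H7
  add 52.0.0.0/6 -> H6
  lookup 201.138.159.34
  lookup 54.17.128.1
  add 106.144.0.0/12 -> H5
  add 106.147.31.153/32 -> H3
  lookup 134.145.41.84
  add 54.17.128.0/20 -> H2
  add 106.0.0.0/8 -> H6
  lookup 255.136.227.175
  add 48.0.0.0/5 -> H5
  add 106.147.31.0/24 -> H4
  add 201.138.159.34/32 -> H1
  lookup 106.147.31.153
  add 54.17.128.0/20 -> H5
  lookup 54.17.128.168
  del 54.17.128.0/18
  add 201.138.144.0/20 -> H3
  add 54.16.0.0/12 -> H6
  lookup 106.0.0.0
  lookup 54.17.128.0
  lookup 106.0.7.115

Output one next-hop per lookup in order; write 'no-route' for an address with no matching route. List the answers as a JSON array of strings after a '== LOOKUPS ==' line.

Trace:
  add 201.138.159.34/32 -> H4 at depth 32
  add 201.138.159.32/28 -> H2 at depth 28
  add 54.17.128.0/18 -> H3 at depth 18
  - 201.138.159.32/28 clear@28
  ? 54.17.128.7  path d0:-→d1:-→d2:-→d3:-→d4:-→d5:-→d6:-→d7:-→d8:-→d9:-→d10:-→d11:-→d12:-→d13:-→d14:-→d15:-→d16:-→d17:-→d18:H3  best=H3
  ? 201.138.159.34  path d0:-→d1:-→d2:-→d3:-→d4:-→d5:-→d6:-→d7:-→d8:-→d9:-→d10:-→d11:-→d12:-→d13:-→d14:-→d15:-→d16:-→d17:-→d18:-→d19:-→d20:-→d21:-→d22:-→d23:-→d24:-→d25:-→d26:-→d27:-→d28:-→d29:-→d30:-→d31:-→d32:H4  best=H4
  ? 201.130.159.34  path d0:-→d1:-→d2:-→d3:-→d4:-→d5:-→d6:-→d7:-→d8:-→d9:-→d10:-→d11:-→d12:-  best=no-route
  add 106.0.0.0/7 -> H6 at depth 7
  ? 201.138.159.34  path d0:-→d1:-→d2:-→d3:-→d4:-→d5:-→d6:-→d7:-→d8:-→d9:-→d10:-→d11:-→d12:-→d13:-→d14:-→d15:-→d16:-→d17:-→d18:-→d19:-→d20:-→d21:-→d22:-→d23:-→d24:-→d25:-→d26:-→d27:-→d28:-→d29:-→d30:-→d31:-→d32:H4  best=H4
  add 106.144.0.0/12 -> H1 at depth 12
  add 0.0.0.0/0 -> H7 at depth 0
  add 52.0.0.0/6 -> H6 at depth 6
  ? 201.138.159.34  path d0:H7→d1:-→d2:-→d3:-→d4:-→d5:-→d6:-→d7:-→d8:-→d9:-→d10:-→d11:-→d12:-→d13:-→d14:-→d15:-→d16:-→d17:-→d18:-→d19:-→d20:-→d21:-→d22:-→d23:-→d24:-→d25:-→d26:-→d27:-→d28:-→d29:-→d30:-→d31:-→d32:H4  best=H4
  ? 54.17.128.1  path d0:H7→d1:-→d2:-→d3:-→d4:-→d5:-→d6:H6→d7:-→d8:-→d9:-→d10:-→d11:-→d12:-→d13:-→d14:-→d15:-→d16:-→d17:-→d18:H3  best=H3
  add 106.144.0.0/12 -> H5 at depth 12
  add 106.147.31.153/32 -> H3 at depth 32
  ? 134.145.41.84  path d0:H7→d1:-  best=H7
  add 54.17.128.0/20 -> H2 at depth 20
  add 106.0.0.0/8 -> H6 at depth 8
  ? 255.136.227.175  path d0:H7→d1:-→d2:-  best=H7
  add 48.0.0.0/5 -> H5 at depth 5
  add 106.147.31.0/24 -> H4 at depth 24
  add 201.138.159.34/32 -> H1 at depth 32
  ? 106.147.31.153  path d0:H7→d1:-→d2:-→d3:-→d4:-→d5:-→d6:-→d7:H6→d8:H6→d9:-→d10:-→d11:-→d12:H5→d13:-→d14:-→d15:-→d16:-→d17:-→d18:-→d19:-→d20:-→d21:-→d22:-→d23:-→d24:H4→d25:-→d26:-→d27:-→d28:-→d29:-→d30:-→d31:-→d32:H3  best=H3
  add 54.17.128.0/20 -> H5 at depth 20
  ? 54.17.128.168  path d0:H7→d1:-→d2:-→d3:-→d4:-→d5:H5→d6:H6→d7:-→d8:-→d9:-→d10:-→d11:-→d12:-→d13:-→d14:-→d15:-→d16:-→d17:-→d18:H3→d19:-→d20:H5  best=H5
  - 54.17.128.0/18 clear@18
  add 201.138.144.0/20 -> H3 at depth 20
  add 54.16.0.0/12 -> H6 at depth 12
  ? 106.0.0.0  path d0:H7→d1:-→d2:-→d3:-→d4:-→d5:-→d6:-→d7:H6→d8:H6  best=H6
  ? 54.17.128.0  path d0:H7→d1:-→d2:-→d3:-→d4:-→d5:H5→d6:H6→d7:-→d8:-→d9:-→d10:-→d11:-→d12:H6→d13:-→d14:-→d15:-→d16:-→d17:-→d18:-→d19:-→d20:H5  best=H5
  ? 106.0.7.115  path d0:H7→d1:-→d2:-→d3:-→d4:-→d5:-→d6:-→d7:H6→d8:H6  best=H6

== LOOKUPS ==
["H3","H4","no-route","H4","H4","H3","H7","H7","H3","H5","H6","H5","H6"]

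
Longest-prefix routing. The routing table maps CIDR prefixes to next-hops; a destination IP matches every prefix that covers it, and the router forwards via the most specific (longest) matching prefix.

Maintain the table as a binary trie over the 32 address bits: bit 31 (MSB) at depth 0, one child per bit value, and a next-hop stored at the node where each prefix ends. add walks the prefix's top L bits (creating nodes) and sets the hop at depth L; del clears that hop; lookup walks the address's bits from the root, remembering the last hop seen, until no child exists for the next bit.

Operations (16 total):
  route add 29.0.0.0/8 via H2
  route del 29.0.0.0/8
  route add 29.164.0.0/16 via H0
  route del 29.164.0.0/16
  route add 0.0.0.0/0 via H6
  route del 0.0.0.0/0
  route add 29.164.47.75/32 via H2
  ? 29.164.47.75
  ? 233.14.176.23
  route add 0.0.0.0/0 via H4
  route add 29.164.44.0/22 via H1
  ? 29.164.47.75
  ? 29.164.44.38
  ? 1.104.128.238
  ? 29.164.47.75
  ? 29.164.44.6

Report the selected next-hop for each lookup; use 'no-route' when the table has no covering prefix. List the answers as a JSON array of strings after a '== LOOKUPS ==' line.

Process each operation:
  add 29.0.0.0/8 -> H2 at depth 8
  - 29.0.0.0/8 clear@8
  add 29.164.0.0/16 -> H0 at depth 16
  - 29.164.0.0/16 clear@16
  add 0.0.0.0/0 -> H6 at depth 0
  - 0.0.0.0/0 clear@0
  add 29.164.47.75/32 -> H2 at depth 32
  Q 29.164.47.75: descend 00011101101001000010111101001011 ; hops seen [H2] ; pick H2
  Q 233.14.176.23: descend ε ; hops seen [∅] ; pick no-route
  add 0.0.0.0/0 -> H4 at depth 0
  add 29.164.44.0/22 -> H1 at depth 22
  Q 29.164.47.75: descend 00011101101001000010111101001011 ; hops seen [H4,H1,H2] ; pick H2
  Q 29.164.44.38: descend 0001110110100100001011 ; hops seen [H4,H1] ; pick H1
  Q 1.104.128.238: descend 000 ; hops seen [H4] ; pick H4
  Q 29.164.47.75: descend 00011101101001000010111101001011 ; hops seen [H4,H1,H2] ; pick H2
  Q 29.164.44.6: descend 0001110110100100001011 ; hops seen [H4,H1] ; pick H1

== LOOKUPS ==
["H2","no-route","H2","H1","H4","H2","H1"]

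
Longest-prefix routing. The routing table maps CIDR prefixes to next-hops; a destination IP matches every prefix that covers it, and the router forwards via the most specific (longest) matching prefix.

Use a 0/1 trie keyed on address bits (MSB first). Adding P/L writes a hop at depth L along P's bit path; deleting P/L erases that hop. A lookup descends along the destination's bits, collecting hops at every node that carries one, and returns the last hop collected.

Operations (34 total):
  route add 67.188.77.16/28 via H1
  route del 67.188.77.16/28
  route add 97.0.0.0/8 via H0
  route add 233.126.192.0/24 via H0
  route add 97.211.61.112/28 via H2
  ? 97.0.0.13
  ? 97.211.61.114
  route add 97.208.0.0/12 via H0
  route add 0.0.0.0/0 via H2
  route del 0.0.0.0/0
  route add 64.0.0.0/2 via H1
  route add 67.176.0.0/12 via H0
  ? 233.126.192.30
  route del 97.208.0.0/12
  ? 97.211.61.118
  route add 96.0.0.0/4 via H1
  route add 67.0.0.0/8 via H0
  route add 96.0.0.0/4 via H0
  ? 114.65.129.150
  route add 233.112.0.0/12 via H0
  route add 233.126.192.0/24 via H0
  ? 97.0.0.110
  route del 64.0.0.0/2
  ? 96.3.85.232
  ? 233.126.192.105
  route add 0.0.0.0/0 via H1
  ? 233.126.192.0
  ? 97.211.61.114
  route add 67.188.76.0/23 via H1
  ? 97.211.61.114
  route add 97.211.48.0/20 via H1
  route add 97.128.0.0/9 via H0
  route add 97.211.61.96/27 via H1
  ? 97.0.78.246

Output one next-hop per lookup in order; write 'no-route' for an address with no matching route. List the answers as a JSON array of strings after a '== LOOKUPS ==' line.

Apply in order:
  add 67.188.77.16/28 -> H1 at depth 28
  - 67.188.77.16/28 clear@28
  add 97.0.0.0/8 -> H0 at depth 8
  add 233.126.192.0/24 -> H0 at depth 24
  add 97.211.61.112/28 -> H2 at depth 28
  Q 97.0.0.13: descend 01100001 ; hops seen [H0] ; pick H0
  Q 97.211.61.114: descend 0110000111010011001111010111 ; hops seen [H0,H2] ; pick H2
  add 97.208.0.0/12 -> H0 at depth 12
  add 0.0.0.0/0 -> H2 at depth 0
  - 0.0.0.0/0 clear@0
  add 64.0.0.0/2 -> H1 at depth 2
  add 67.176.0.0/12 -> H0 at depth 12
  Q 233.126.192.30: descend 111010010111111011000000 ; hops seen [H0] ; pick H0
  - 97.208.0.0/12 clear@12
  Q 97.211.61.118: descend 0110000111010011001111010111 ; hops seen [H1,H0,H2] ; pick H2
  add 96.0.0.0/4 -> H1 at depth 4
  add 67.0.0.0/8 -> H0 at depth 8
  add 96.0.0.0/4 -> H0 at depth 4
  Q 114.65.129.150: descend 011 ; hops seen [H1] ; pick H1
  add 233.112.0.0/12 -> H0 at depth 12
  add 233.126.192.0/24 -> H0 at depth 24
  Q 97.0.0.110: descend 01100001 ; hops seen [H1,H0,H0] ; pick H0
  - 64.0.0.0/2 clear@2
  Q 96.3.85.232: descend 0110000 ; hops seen [H0] ; pick H0
  Q 233.126.192.105: descend 111010010111111011000000 ; hops seen [H0,H0] ; pick H0
  add 0.0.0.0/0 -> H1 at depth 0
  Q 233.126.192.0: descend 111010010111111011000000 ; hops seen [H1,H0,H0] ; pick H0
  Q 97.211.61.114: descend 0110000111010011001111010111 ; hops seen [H1,H0,H0,H2] ; pick H2
  add 67.188.76.0/23 -> H1 at depth 23
  Q 97.211.61.114: descend 0110000111010011001111010111 ; hops seen [H1,H0,H0,H2] ; pick H2
  add 97.211.48.0/20 -> H1 at depth 20
  add 97.128.0.0/9 -> H0 at depth 9
  add 97.211.61.96/27 -> H1 at depth 27
  Q 97.0.78.246: descend 01100001 ; hops seen [H1,H0,H0] ; pick H0

== LOOKUPS ==
["H0","H2","H0","H2","H1","H0","H0","H0","H0","H2","H2","H0"]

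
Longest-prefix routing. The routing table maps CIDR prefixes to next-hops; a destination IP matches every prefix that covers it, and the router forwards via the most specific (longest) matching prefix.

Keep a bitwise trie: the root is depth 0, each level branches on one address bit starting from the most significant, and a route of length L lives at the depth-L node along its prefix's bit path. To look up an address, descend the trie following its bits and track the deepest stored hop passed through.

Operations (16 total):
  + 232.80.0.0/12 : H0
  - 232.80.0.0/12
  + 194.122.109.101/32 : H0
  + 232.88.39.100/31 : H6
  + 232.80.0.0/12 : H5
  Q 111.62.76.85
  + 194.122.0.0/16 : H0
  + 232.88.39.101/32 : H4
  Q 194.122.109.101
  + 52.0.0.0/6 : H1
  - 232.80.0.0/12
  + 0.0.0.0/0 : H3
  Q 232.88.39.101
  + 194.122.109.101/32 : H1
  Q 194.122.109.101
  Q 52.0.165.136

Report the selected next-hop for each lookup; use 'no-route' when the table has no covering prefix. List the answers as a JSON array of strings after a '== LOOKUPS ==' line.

Apply in order:
  + 232.80.0.0/12 (H0) depth=12
  del 232.80.0.0/12 (clear depth 12)
  + 194.122.109.101/32 (H0) depth=32
  + 232.88.39.100/31 (H6) depth=31
  + 232.80.0.0/12 (H5) depth=12
  ? 111.62.76.85  path d0:-  best=no-route
  + 194.122.0.0/16 (H0) depth=16
  + 232.88.39.101/32 (H4) depth=32
  ? 194.122.109.101  path d0:-→d1:-→d2:-→d3:-→d4:-→d5:-→d6:-→d7:-→d8:-→d9:-→d10:-→d11:-→d12:-→d13:-→d14:-→d15:-→d16:H0→d17:-→d18:-→d19:-→d20:-→d21:-→d22:-→d23:-→d24:-→d25:-→d26:-→d27:-→d28:-→d29:-→d30:-→d31:-→d32:H0  best=H0
  + 52.0.0.0/6 (H1) depth=6
  del 232.80.0.0/12 (clear depth 12)
  + 0.0.0.0/0 (H3) depth=0
  ? 232.88.39.101  path d0:H3→d1:-→d2:-→d3:-→d4:-→d5:-→d6:-→d7:-→d8:-→d9:-→d10:-→d11:-→d12:-→d13:-→d14:-→d15:-→d16:-→d17:-→d18:-→d19:-→d20:-→d21:-→d22:-→d23:-→d24:-→d25:-→d26:-→d27:-→d28:-→d29:-→d30:-→d31:H6→d32:H4  best=H4
  + 194.122.109.101/32 (H1) depth=32
  ? 194.122.109.101  path d0:H3→d1:-→d2:-→d3:-→d4:-→d5:-→d6:-→d7:-→d8:-→d9:-→d10:-→d11:-→d12:-→d13:-→d14:-→d15:-→d16:H0→d17:-→d18:-→d19:-→d20:-→d21:-→d22:-→d23:-→d24:-→d25:-→d26:-→d27:-→d28:-→d29:-→d30:-→d31:-→d32:H1  best=H1
  ? 52.0.165.136  path d0:H3→d1:-→d2:-→d3:-→d4:-→d5:-→d6:H1  best=H1

== LOOKUPS ==
["no-route","H0","H4","H1","H1"]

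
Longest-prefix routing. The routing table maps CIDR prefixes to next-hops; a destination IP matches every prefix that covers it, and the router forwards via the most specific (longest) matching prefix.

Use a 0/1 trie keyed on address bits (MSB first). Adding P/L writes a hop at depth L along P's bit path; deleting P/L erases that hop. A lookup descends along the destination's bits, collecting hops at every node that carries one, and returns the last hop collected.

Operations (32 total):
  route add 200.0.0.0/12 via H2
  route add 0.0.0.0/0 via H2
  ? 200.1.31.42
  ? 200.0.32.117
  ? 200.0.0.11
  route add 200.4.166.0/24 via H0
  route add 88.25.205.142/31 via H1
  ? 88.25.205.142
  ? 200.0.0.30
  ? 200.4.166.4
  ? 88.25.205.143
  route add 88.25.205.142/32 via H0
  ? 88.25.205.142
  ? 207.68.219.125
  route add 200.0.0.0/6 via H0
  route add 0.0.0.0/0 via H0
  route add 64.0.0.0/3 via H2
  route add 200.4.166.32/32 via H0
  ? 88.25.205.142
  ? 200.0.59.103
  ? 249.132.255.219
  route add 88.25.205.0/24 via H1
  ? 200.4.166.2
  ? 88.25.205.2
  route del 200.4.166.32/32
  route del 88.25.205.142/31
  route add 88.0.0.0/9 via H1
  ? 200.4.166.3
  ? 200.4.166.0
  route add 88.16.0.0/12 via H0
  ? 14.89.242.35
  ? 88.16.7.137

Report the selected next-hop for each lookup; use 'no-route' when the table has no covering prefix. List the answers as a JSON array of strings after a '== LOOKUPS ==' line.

Apply in order:
  add 200.0.0.0/12 -> H2 at depth 12
  add 0.0.0.0/0 -> H2 at depth 0
  Q 200.1.31.42: descend 110010000000 ; hops seen [H2,H2] ; pick H2
  Q 200.0.32.117: descend 110010000000 ; hops seen [H2,H2] ; pick H2
  Q 200.0.0.11: descend 110010000000 ; hops seen [H2,H2] ; pick H2
  add 200.4.166.0/24 -> H0 at depth 24
  add 88.25.205.142/31 -> H1 at depth 31
  Q 88.25.205.142: descend 0101100000011001110011011000111 ; hops seen [H2,H1] ; pick H1
  Q 200.0.0.30: descend 1100100000000 ; hops seen [H2,H2] ; pick H2
  Q 200.4.166.4: descend 110010000000010010100110 ; hops seen [H2,H2,H0] ; pick H0
  Q 88.25.205.143: descend 0101100000011001110011011000111 ; hops seen [H2,H1] ; pick H1
  add 88.25.205.142/32 -> H0 at depth 32
  Q 88.25.205.142: descend 01011000000110011100110110001110 ; hops seen [H2,H1,H0] ; pick H0
  Q 207.68.219.125: descend 11001 ; hops seen [H2] ; pick H2
  add 200.0.0.0/6 -> H0 at depth 6
  add 0.0.0.0/0 -> H0 at depth 0
  add 64.0.0.0/3 -> H2 at depth 3
  add 200.4.166.32/32 -> H0 at depth 32
  Q 88.25.205.142: descend 01011000000110011100110110001110 ; hops seen [H0,H2,H1,H0] ; pick H0
  Q 200.0.59.103: descend 1100100000000 ; hops seen [H0,H0,H2] ; pick H2
  Q 249.132.255.219: descend 11 ; hops seen [H0] ; pick H0
  add 88.25.205.0/24 -> H1 at depth 24
  Q 200.4.166.2: descend 11001000000001001010011000 ; hops seen [H0,H0,H2,H0] ; pick H0
  Q 88.25.205.2: descend 010110000001100111001101 ; hops seen [H0,H2,H1] ; pick H1
  del 200.4.166.32/32 (clear depth 32)
  del 88.25.205.142/31 (clear depth 31)
  add 88.0.0.0/9 -> H1 at depth 9
  Q 200.4.166.3: descend 11001000000001001010011000 ; hops seen [H0,H0,H2,H0] ; pick H0
  Q 200.4.166.0: descend 11001000000001001010011000 ; hops seen [H0,H0,H2,H0] ; pick H0
  add 88.16.0.0/12 -> H0 at depth 12
  Q 14.89.242.35: descend 0 ; hops seen [H0] ; pick H0
  Q 88.16.7.137: descend 010110000001 ; hops seen [H0,H2,H1,H0] ; pick H0

== LOOKUPS ==
["H2","H2","H2","H1","H2","H0","H1","H0","H2","H0","H2","H0","H0","H1","H0","H0","H0","H0"]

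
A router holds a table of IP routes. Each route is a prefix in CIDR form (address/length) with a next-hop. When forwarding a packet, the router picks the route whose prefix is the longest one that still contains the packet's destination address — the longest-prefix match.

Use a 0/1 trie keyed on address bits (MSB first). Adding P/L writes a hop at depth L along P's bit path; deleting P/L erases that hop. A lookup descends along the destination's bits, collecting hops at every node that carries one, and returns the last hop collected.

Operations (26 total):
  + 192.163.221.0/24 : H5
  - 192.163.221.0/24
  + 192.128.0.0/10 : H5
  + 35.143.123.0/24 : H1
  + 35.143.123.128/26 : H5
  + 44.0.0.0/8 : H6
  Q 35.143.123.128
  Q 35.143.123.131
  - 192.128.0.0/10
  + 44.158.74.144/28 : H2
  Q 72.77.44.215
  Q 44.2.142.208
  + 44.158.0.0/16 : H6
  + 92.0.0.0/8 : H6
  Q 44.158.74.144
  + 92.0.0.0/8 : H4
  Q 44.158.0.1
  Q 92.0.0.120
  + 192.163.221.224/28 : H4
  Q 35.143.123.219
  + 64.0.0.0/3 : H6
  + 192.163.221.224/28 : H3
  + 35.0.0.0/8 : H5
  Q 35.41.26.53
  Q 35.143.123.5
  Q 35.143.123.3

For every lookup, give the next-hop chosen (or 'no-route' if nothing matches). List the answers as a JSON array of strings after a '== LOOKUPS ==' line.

Process each operation:
  add 192.163.221.0/24 -> H5 at depth 24
  del 192.163.221.0/24 (clear depth 24)
  add 192.128.0.0/10 -> H5 at depth 10
  add 35.143.123.0/24 -> H1 at depth 24
  add 35.143.123.128/26 -> H5 at depth 26
  add 44.0.0.0/8 -> H6 at depth 8
  ? 35.143.123.128  path d0:-→d1:-→d2:-→d3:-→d4:-→d5:-→d6:-→d7:-→d8:-→d9:-→d10:-→d11:-→d12:-→d13:-→d14:-→d15:-→d16:-→d17:-→d18:-→d19:-→d20:-→d21:-→d22:-→d23:-→d24:H1→d25:-→d26:H5  best=H5
  ? 35.143.123.131  path d0:-→d1:-→d2:-→d3:-→d4:-→d5:-→d6:-→d7:-→d8:-→d9:-→d10:-→d11:-→d12:-→d13:-→d14:-→d15:-→d16:-→d17:-→d18:-→d19:-→d20:-→d21:-→d22:-→d23:-→d24:H1→d25:-→d26:H5  best=H5
  del 192.128.0.0/10 (clear depth 10)
  add 44.158.74.144/28 -> H2 at depth 28
  ? 72.77.44.215  path d0:-→d1:-  best=no-route
  ? 44.2.142.208  path d0:-→d1:-→d2:-→d3:-→d4:-→d5:-→d6:-→d7:-→d8:H6  best=H6
  add 44.158.0.0/16 -> H6 at depth 16
  add 92.0.0.0/8 -> H6 at depth 8
  ? 44.158.74.144  path d0:-→d1:-→d2:-→d3:-→d4:-→d5:-→d6:-→d7:-→d8:H6→d9:-→d10:-→d11:-→d12:-→d13:-→d14:-→d15:-→d16:H6→d17:-→d18:-→d19:-→d20:-→d21:-→d22:-→d23:-→d24:-→d25:-→d26:-→d27:-→d28:H2  best=H2
  add 92.0.0.0/8 -> H4 at depth 8
  ? 44.158.0.1  path d0:-→d1:-→d2:-→d3:-→d4:-→d5:-→d6:-→d7:-→d8:H6→d9:-→d10:-→d11:-→d12:-→d13:-→d14:-→d15:-→d16:H6→d17:-  best=H6
  ? 92.0.0.120  path d0:-→d1:-→d2:-→d3:-→d4:-→d5:-→d6:-→d7:-→d8:H4  best=H4
  add 192.163.221.224/28 -> H4 at depth 28
  ? 35.143.123.219  path d0:-→d1:-→d2:-→d3:-→d4:-→d5:-→d6:-→d7:-→d8:-→d9:-→d10:-→d11:-→d12:-→d13:-→d14:-→d15:-→d16:-→d17:-→d18:-→d19:-→d20:-→d21:-→d22:-→d23:-→d24:H1→d25:-  best=H1
  add 64.0.0.0/3 -> H6 at depth 3
  add 192.163.221.224/28 -> H3 at depth 28
  add 35.0.0.0/8 -> H5 at depth 8
  ? 35.41.26.53  path d0:-→d1:-→d2:-→d3:-→d4:-→d5:-→d6:-→d7:-→d8:H5  best=H5
  ? 35.143.123.5  path d0:-→d1:-→d2:-→d3:-→d4:-→d5:-→d6:-→d7:-→d8:H5→d9:-→d10:-→d11:-→d12:-→d13:-→d14:-→d15:-→d16:-→d17:-→d18:-→d19:-→d20:-→d21:-→d22:-→d23:-→d24:H1  best=H1
  ? 35.143.123.3  path d0:-→d1:-→d2:-→d3:-→d4:-→d5:-→d6:-→d7:-→d8:H5→d9:-→d10:-→d11:-→d12:-→d13:-→d14:-→d15:-→d16:-→d17:-→d18:-→d19:-→d20:-→d21:-→d22:-→d23:-→d24:H1  best=H1

== LOOKUPS ==
["H5","H5","no-route","H6","H2","H6","H4","H1","H5","H1","H1"]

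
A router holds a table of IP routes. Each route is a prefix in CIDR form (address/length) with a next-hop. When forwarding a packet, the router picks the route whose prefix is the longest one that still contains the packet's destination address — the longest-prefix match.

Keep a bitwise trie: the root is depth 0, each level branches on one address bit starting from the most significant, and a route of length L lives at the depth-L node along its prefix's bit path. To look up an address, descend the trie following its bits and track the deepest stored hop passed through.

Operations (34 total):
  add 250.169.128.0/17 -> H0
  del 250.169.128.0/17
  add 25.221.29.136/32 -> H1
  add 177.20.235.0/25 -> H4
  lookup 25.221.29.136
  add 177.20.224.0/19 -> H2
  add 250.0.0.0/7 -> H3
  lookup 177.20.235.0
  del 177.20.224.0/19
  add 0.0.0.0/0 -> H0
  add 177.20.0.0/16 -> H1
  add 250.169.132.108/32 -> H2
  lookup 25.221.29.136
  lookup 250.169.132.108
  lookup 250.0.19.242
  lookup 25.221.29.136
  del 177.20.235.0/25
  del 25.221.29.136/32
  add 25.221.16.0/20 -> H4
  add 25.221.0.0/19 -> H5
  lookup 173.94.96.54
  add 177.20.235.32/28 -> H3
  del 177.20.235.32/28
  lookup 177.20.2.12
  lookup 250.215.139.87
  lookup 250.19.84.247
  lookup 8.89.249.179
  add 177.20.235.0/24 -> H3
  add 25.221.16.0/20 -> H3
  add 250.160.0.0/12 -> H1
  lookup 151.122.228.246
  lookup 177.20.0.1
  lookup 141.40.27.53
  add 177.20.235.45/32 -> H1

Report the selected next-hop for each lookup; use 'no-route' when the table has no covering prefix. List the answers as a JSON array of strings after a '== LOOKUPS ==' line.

Process each operation:
  + 250.169.128.0/17 (H0) depth=17
  - 250.169.128.0/17 clear@17
  + 25.221.29.136/32 (H1) depth=32
  + 177.20.235.0/25 (H4) depth=25
  lookup 25.221.29.136: bits 00011001110111010001110110001000 walk d0:-→d1:-→d2:-→d3:-→d4:-→d5:-→d6:-→d7:-→d8:-→d9:-→d10:-→d11:-→d12:-→d13:-→d14:-→d15:-→d16:-→d17:-→d18:-→d19:-→d20:-→d21:-→d22:-→d23:-→d24:-→d25:-→d26:-→d27:-→d28:-→d29:-→d30:-→d31:-→d32:H1 -> H1
  + 177.20.224.0/19 (H2) depth=19
  + 250.0.0.0/7 (H3) depth=7
  lookup 177.20.235.0: bits 1011000100010100111010110 walk d0:-→d1:-→d2:-→d3:-→d4:-→d5:-→d6:-→d7:-→d8:-→d9:-→d10:-→d11:-→d12:-→d13:-→d14:-→d15:-→d16:-→d17:-→d18:-→d19:H2→d20:-→d21:-→d22:-→d23:-→d24:-→d25:H4 -> H4
  - 177.20.224.0/19 clear@19
  + 0.0.0.0/0 (H0) depth=0
  + 177.20.0.0/16 (H1) depth=16
  + 250.169.132.108/32 (H2) depth=32
  lookup 25.221.29.136: bits 00011001110111010001110110001000 walk d0:H0→d1:-→d2:-→d3:-→d4:-→d5:-→d6:-→d7:-→d8:-→d9:-→d10:-→d11:-→d12:-→d13:-→d14:-→d15:-→d16:-→d17:-→d18:-→d19:-→d20:-→d21:-→d22:-→d23:-→d24:-→d25:-→d26:-→d27:-→d28:-→d29:-→d30:-→d31:-→d32:H1 -> H1
  lookup 250.169.132.108: bits 11111010101010011000010001101100 walk d0:H0→d1:-→d2:-→d3:-→d4:-→d5:-→d6:-→d7:H3→d8:-→d9:-→d10:-→d11:-→d12:-→d13:-→d14:-→d15:-→d16:-→d17:-→d18:-→d19:-→d20:-→d21:-→d22:-→d23:-→d24:-→d25:-→d26:-→d27:-→d28:-→d29:-→d30:-→d31:-→d32:H2 -> H2
  lookup 250.0.19.242: bits 11111010 walk d0:H0→d1:-→d2:-→d3:-→d4:-→d5:-→d6:-→d7:H3→d8:- -> H3
  lookup 25.221.29.136: bits 00011001110111010001110110001000 walk d0:H0→d1:-→d2:-→d3:-→d4:-→d5:-→d6:-→d7:-→d8:-→d9:-→d10:-→d11:-→d12:-→d13:-→d14:-→d15:-→d16:-→d17:-→d18:-→d19:-→d20:-→d21:-→d22:-→d23:-→d24:-→d25:-→d26:-→d27:-→d28:-→d29:-→d30:-→d31:-→d32:H1 -> H1
  - 177.20.235.0/25 clear@25
  - 25.221.29.136/32 clear@32
  + 25.221.16.0/20 (H4) depth=20
  + 25.221.0.0/19 (H5) depth=19
  lookup 173.94.96.54: bits 101 walk d0:H0→d1:-→d2:-→d3:- -> H0
  + 177.20.235.32/28 (H3) depth=28
  - 177.20.235.32/28 clear@28
  lookup 177.20.2.12: bits 1011000100010100 walk d0:H0→d1:-→d2:-→d3:-→d4:-→d5:-→d6:-→d7:-→d8:-→d9:-→d10:-→d11:-→d12:-→d13:-→d14:-→d15:-→d16:H1 -> H1
  lookup 250.215.139.87: bits 111110101 walk d0:H0→d1:-→d2:-→d3:-→d4:-→d5:-→d6:-→d7:H3→d8:-→d9:- -> H3
  lookup 250.19.84.247: bits 11111010 walk d0:H0→d1:-→d2:-→d3:-→d4:-→d5:-→d6:-→d7:H3→d8:- -> H3
  lookup 8.89.249.179: bits 000 walk d0:H0→d1:-→d2:-→d3:- -> H0
  + 177.20.235.0/24 (H3) depth=24
  + 25.221.16.0/20 (H3) depth=20
  + 250.160.0.0/12 (H1) depth=12
  lookup 151.122.228.246: bits 10 walk d0:H0→d1:-→d2:- -> H0
  lookup 177.20.0.1: bits 1011000100010100 walk d0:H0→d1:-→d2:-→d3:-→d4:-→d5:-→d6:-→d7:-→d8:-→d9:-→d10:-→d11:-→d12:-→d13:-→d14:-→d15:-→d16:H1 -> H1
  lookup 141.40.27.53: bits 10 walk d0:H0→d1:-→d2:- -> H0
  + 177.20.235.45/32 (H1) depth=32

== LOOKUPS ==
["H1","H4","H1","H2","H3","H1","H0","H1","H3","H3","H0","H0","H1","H0"]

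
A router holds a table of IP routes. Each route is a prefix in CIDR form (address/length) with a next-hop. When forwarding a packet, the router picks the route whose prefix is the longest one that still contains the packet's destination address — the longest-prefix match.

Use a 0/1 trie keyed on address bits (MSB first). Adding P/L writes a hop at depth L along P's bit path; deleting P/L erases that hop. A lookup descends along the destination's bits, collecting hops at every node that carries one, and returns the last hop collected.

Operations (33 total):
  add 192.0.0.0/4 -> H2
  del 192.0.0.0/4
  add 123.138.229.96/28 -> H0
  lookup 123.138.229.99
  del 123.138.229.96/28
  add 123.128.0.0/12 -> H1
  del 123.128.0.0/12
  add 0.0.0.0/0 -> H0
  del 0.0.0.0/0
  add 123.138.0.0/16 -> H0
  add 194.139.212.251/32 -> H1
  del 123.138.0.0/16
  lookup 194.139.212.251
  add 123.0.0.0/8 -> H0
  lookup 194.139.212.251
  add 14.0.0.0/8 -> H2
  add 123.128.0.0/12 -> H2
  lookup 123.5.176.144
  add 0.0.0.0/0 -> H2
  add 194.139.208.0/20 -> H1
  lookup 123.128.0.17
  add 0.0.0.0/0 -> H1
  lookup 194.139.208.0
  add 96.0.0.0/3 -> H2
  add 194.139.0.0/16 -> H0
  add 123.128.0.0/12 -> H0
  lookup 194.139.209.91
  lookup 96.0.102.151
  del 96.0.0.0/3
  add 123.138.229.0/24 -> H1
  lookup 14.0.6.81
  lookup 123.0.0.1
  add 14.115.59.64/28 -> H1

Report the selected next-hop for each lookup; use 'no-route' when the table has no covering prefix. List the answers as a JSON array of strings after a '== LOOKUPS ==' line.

Process each operation:
  add 192.0.0.0/4 -> H2 at depth 4
  del 192.0.0.0/4 (clear depth 4)
  add 123.138.229.96/28 -> H0 at depth 28
  Q 123.138.229.99: descend 0111101110001010111001010110 ; hops seen [H0] ; pick H0
  del 123.138.229.96/28 (clear depth 28)
  add 123.128.0.0/12 -> H1 at depth 12
  del 123.128.0.0/12 (clear depth 12)
  add 0.0.0.0/0 -> H0 at depth 0
  del 0.0.0.0/0 (clear depth 0)
  add 123.138.0.0/16 -> H0 at depth 16
  add 194.139.212.251/32 -> H1 at depth 32
  del 123.138.0.0/16 (clear depth 16)
  Q 194.139.212.251: descend 11000010100010111101010011111011 ; hops seen [H1] ; pick H1
  add 123.0.0.0/8 -> H0 at depth 8
  Q 194.139.212.251: descend 11000010100010111101010011111011 ; hops seen [H1] ; pick H1
  add 14.0.0.0/8 -> H2 at depth 8
  add 123.128.0.0/12 -> H2 at depth 12
  Q 123.5.176.144: descend 01111011 ; hops seen [H0] ; pick H0
  add 0.0.0.0/0 -> H2 at depth 0
  add 194.139.208.0/20 -> H1 at depth 20
  Q 123.128.0.17: descend 011110111000 ; hops seen [H2,H0,H2] ; pick H2
  add 0.0.0.0/0 -> H1 at depth 0
  Q 194.139.208.0: descend 110000101000101111010 ; hops seen [H1,H1] ; pick H1
  add 96.0.0.0/3 -> H2 at depth 3
  add 194.139.0.0/16 -> H0 at depth 16
  add 123.128.0.0/12 -> H0 at depth 12
  Q 194.139.209.91: descend 110000101000101111010 ; hops seen [H1,H0,H1] ; pick H1
  Q 96.0.102.151: descend 011 ; hops seen [H1,H2] ; pick H2
  del 96.0.0.0/3 (clear depth 3)
  add 123.138.229.0/24 -> H1 at depth 24
  Q 14.0.6.81: descend 00001110 ; hops seen [H1,H2] ; pick H2
  Q 123.0.0.1: descend 01111011 ; hops seen [H1,H0] ; pick H0
  add 14.115.59.64/28 -> H1 at depth 28

== LOOKUPS ==
["H0","H1","H1","H0","H2","H1","H1","H2","H2","H0"]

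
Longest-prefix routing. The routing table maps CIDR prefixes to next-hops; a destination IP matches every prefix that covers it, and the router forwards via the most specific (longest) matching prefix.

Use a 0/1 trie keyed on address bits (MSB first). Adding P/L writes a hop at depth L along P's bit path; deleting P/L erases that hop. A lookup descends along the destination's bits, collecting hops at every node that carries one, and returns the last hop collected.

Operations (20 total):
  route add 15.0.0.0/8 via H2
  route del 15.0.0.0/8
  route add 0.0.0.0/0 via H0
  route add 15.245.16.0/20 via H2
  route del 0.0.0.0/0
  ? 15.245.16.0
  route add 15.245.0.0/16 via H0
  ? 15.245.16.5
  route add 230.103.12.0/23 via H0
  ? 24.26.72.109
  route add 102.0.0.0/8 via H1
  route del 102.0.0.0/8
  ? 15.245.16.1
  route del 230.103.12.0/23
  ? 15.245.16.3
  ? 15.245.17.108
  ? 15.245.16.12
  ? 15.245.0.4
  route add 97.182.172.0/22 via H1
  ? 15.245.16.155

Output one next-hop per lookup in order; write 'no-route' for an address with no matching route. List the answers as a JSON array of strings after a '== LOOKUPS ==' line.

Process each operation:
  add 15.0.0.0/8 -> H2 at depth 8
  del 15.0.0.0/8 (clear depth 8)
  add 0.0.0.0/0 -> H0 at depth 0
  add 15.245.16.0/20 -> H2 at depth 20
  del 0.0.0.0/0 (clear depth 0)
  ? 15.245.16.0  path d0:-→d1:-→d2:-→d3:-→d4:-→d5:-→d6:-→d7:-→d8:-→d9:-→d10:-→d11:-→d12:-→d13:-→d14:-→d15:-→d16:-→d17:-→d18:-→d19:-→d20:H2  best=H2
  add 15.245.0.0/16 -> H0 at depth 16
  ? 15.245.16.5  path d0:-→d1:-→d2:-→d3:-→d4:-→d5:-→d6:-→d7:-→d8:-→d9:-→d10:-→d11:-→d12:-→d13:-→d14:-→d15:-→d16:H0→d17:-→d18:-→d19:-→d20:H2  best=H2
  add 230.103.12.0/23 -> H0 at depth 23
  ? 24.26.72.109  path d0:-→d1:-→d2:-→d3:-  best=no-route
  add 102.0.0.0/8 -> H1 at depth 8
  del 102.0.0.0/8 (clear depth 8)
  ? 15.245.16.1  path d0:-→d1:-→d2:-→d3:-→d4:-→d5:-→d6:-→d7:-→d8:-→d9:-→d10:-→d11:-→d12:-→d13:-→d14:-→d15:-→d16:H0→d17:-→d18:-→d19:-→d20:H2  best=H2
  del 230.103.12.0/23 (clear depth 23)
  ? 15.245.16.3  path d0:-→d1:-→d2:-→d3:-→d4:-→d5:-→d6:-→d7:-→d8:-→d9:-→d10:-→d11:-→d12:-→d13:-→d14:-→d15:-→d16:H0→d17:-→d18:-→d19:-→d20:H2  best=H2
  ? 15.245.17.108  path d0:-→d1:-→d2:-→d3:-→d4:-→d5:-→d6:-→d7:-→d8:-→d9:-→d10:-→d11:-→d12:-→d13:-→d14:-→d15:-→d16:H0→d17:-→d18:-→d19:-→d20:H2  best=H2
  ? 15.245.16.12  path d0:-→d1:-→d2:-→d3:-→d4:-→d5:-→d6:-→d7:-→d8:-→d9:-→d10:-→d11:-→d12:-→d13:-→d14:-→d15:-→d16:H0→d17:-→d18:-→d19:-→d20:H2  best=H2
  ? 15.245.0.4  path d0:-→d1:-→d2:-→d3:-→d4:-→d5:-→d6:-→d7:-→d8:-→d9:-→d10:-→d11:-→d12:-→d13:-→d14:-→d15:-→d16:H0→d17:-→d18:-→d19:-  best=H0
  add 97.182.172.0/22 -> H1 at depth 22
  ? 15.245.16.155  path d0:-→d1:-→d2:-→d3:-→d4:-→d5:-→d6:-→d7:-→d8:-→d9:-→d10:-→d11:-→d12:-→d13:-→d14:-→d15:-→d16:H0→d17:-→d18:-→d19:-→d20:H2  best=H2

== LOOKUPS ==
["H2","H2","no-route","H2","H2","H2","H2","H0","H2"]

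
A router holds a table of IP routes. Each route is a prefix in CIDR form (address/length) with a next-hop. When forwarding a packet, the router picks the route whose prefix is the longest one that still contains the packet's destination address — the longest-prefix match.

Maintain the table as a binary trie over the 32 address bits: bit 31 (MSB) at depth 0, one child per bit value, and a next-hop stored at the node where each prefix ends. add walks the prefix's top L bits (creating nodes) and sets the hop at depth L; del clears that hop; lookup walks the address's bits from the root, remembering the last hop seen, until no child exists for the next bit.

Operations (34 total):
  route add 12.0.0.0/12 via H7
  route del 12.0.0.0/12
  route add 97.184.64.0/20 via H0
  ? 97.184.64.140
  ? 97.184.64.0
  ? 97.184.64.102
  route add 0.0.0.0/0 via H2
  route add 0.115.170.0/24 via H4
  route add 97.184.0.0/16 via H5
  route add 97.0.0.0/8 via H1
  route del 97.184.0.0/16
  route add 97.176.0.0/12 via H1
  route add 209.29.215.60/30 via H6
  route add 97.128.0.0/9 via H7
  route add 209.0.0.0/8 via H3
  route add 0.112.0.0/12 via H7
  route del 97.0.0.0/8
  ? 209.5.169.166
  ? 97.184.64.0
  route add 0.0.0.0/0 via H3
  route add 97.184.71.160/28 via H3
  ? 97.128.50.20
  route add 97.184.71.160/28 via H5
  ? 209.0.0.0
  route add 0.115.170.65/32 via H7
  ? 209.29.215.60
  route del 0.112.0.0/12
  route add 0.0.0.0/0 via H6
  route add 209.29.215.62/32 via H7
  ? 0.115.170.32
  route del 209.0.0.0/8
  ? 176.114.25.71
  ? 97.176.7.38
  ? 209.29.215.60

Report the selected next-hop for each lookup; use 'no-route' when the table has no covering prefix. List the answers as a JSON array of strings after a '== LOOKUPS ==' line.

Process each operation:
  + 12.0.0.0/12 (H7) depth=12
  - 12.0.0.0/12 clear@12
  + 97.184.64.0/20 (H0) depth=20
  Q 97.184.64.140: descend 01100001101110000100 ; hops seen [H0] ; pick H0
  Q 97.184.64.0: descend 01100001101110000100 ; hops seen [H0] ; pick H0
  Q 97.184.64.102: descend 01100001101110000100 ; hops seen [H0] ; pick H0
  + 0.0.0.0/0 (H2) depth=0
  + 0.115.170.0/24 (H4) depth=24
  + 97.184.0.0/16 (H5) depth=16
  + 97.0.0.0/8 (H1) depth=8
  - 97.184.0.0/16 clear@16
  + 97.176.0.0/12 (H1) depth=12
  + 209.29.215.60/30 (H6) depth=30
  + 97.128.0.0/9 (H7) depth=9
  + 209.0.0.0/8 (H3) depth=8
  + 0.112.0.0/12 (H7) depth=12
  - 97.0.0.0/8 clear@8
  Q 209.5.169.166: descend 11010001000 ; hops seen [H2,H3] ; pick H3
  Q 97.184.64.0: descend 01100001101110000100 ; hops seen [H2,H7,H1,H0] ; pick H0
  + 0.0.0.0/0 (H3) depth=0
  + 97.184.71.160/28 (H3) depth=28
  Q 97.128.50.20: descend 0110000110 ; hops seen [H3,H7] ; pick H7
  + 97.184.71.160/28 (H5) depth=28
  Q 209.0.0.0: descend 11010001000 ; hops seen [H3,H3] ; pick H3
  + 0.115.170.65/32 (H7) depth=32
  Q 209.29.215.60: descend 110100010001110111010111001111 ; hops seen [H3,H3,H6] ; pick H6
  - 0.112.0.0/12 clear@12
  + 0.0.0.0/0 (H6) depth=0
  + 209.29.215.62/32 (H7) depth=32
  Q 0.115.170.32: descend 0000000001110011101010100 ; hops seen [H6,H4] ; pick H4
  - 209.0.0.0/8 clear@8
  Q 176.114.25.71: descend 1 ; hops seen [H6] ; pick H6
  Q 97.176.7.38: descend 011000011011 ; hops seen [H6,H7,H1] ; pick H1
  Q 209.29.215.60: descend 110100010001110111010111001111 ; hops seen [H6,H6] ; pick H6

== LOOKUPS ==
["H0","H0","H0","H3","H0","H7","H3","H6","H4","H6","H1","H6"]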